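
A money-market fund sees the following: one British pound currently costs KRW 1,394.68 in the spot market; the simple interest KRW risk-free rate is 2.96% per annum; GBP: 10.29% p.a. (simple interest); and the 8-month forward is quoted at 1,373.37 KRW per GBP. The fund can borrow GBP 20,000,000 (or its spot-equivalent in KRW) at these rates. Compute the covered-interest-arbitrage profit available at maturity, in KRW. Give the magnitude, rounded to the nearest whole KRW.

T = 8/12 years.
Route A — deposit GBP, sell forward: 20,000,000 × 1.068600 × 1373.37 = KRW 29,351,663,640.00.
Route B — convert at spot, deposit KRW: 20,000,000 × 1394.68 × 1.019733333333 = KRW 28,444,033,706.66.
The quoted forward overvalues GBP, so borrow KRW, buy GBP at spot, deposit the GBP at 10.29%, and sell the proceeds forward at 1,373.37.
The gap between the two covered legs is KRW 907,629,933.

KRW 907,629,933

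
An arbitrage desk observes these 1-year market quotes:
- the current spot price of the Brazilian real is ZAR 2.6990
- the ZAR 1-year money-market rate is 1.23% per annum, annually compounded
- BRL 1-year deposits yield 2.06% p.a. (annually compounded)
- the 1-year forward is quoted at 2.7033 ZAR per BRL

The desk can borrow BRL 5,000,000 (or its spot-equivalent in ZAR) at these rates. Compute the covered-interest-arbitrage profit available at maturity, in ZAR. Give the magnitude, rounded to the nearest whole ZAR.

T = 1 year.
Invest the BRL and cover forward: 5,000,000 × 1.020600 × 2.7033 = ZAR 13,794,939.90.
Convert at spot and invest in ZAR: 5,000,000 × 2.6990 × 1.012300 = ZAR 13,660,988.50.
The quoted forward overvalues BRL, so borrow ZAR, buy BRL at spot, deposit the BRL at 2.06%, and sell the proceeds forward at 2.7033.
Profit = 13,794,939.90 − 13,660,988.50 = ZAR 133,951.

ZAR 133,951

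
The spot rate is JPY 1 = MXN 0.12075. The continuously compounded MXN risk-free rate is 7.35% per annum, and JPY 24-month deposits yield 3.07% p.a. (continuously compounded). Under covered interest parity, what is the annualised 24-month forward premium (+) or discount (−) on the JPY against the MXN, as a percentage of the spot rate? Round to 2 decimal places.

+4.47%

T = 2 years.
F = S · g_MXN/g_JPY = 0.12075 × 1.158354/1.0633242 = 0.13154149.
(F − S)/S ÷ T = (0.13154149 − 0.12075)/0.12075/2 = 0.044685 → 4.47%.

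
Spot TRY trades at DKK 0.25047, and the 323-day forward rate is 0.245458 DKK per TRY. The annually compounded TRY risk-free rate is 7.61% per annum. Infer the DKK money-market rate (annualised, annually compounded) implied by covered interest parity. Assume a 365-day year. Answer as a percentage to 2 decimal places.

5.18%

T = 323/365 years.
F/S = 0.245458/0.25047 = 0.9799896 = (growth of DKK) / (growth of TRY).
TRY growth factor: (1 + 0.0761)^(323/365) = 1.0670565.
Hence g_DKK = 1.0457043.
r = 1.0457043^(365/323) − 1 = 0.051799 → 5.18%.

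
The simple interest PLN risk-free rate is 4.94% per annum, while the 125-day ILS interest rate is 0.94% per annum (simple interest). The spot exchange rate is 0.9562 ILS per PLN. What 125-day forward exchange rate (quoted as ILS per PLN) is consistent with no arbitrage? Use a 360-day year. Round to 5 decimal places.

0.94314

T = 125/360 years.
ILS growth factor: 1 + 0.0094×125/360 = 1.0032639.
Growth of 1 PLN over T: 1 + 0.0494×125/360 = 1.0171528.
So F = 0.9562 × 1.0032639 / 1.0171528 = 0.9431434 (ILS/PLN).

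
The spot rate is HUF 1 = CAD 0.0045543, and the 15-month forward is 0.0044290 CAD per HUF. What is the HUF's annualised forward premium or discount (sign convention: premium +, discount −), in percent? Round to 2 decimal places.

-2.20%

T = 15/12 years.
(F − S)/S = (0.0044290 − 0.0045543)/0.0045543 = -0.0275125.
Per annum: -0.0275125 / (15/12) = -0.022010 = -2.20%.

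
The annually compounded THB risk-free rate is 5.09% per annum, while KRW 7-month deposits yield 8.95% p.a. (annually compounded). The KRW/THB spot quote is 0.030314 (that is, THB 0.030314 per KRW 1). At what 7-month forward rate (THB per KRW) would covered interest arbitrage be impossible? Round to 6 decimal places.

0.029683

T = 7/12 years.
THB accumulates by (1 + 0.0509)^(7/12) = 1.0293842.
KRW growth factor: (1 + 0.0895)^(7/12) = 1.0512739.
CIP: F = S · (grow THB)/(grow KRW) = 0.030314 × 1.0293842/1.0512739 = 0.02968280 THB per KRW.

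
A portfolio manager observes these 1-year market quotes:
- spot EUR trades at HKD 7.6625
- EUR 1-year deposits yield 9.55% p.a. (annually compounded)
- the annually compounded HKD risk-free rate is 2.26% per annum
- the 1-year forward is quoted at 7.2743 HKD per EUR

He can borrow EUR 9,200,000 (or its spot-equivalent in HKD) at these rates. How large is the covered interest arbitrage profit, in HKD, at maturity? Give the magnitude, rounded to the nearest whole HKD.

HKD 1,226,573

T = 1 year.
Invest the EUR and cover forward: 9,200,000 × 1.095500 × 7.2743 = HKD 73,314,759.98.
Convert at spot and invest in HKD: 9,200,000 × 7.6625 × 1.022600 = HKD 72,088,187.00.
The quoted forward overvalues EUR, so borrow HKD, buy EUR at spot, deposit the EUR at 9.55%, and sell the proceeds forward at 7.2743.
Arbitrage profit = |73,314,759.98 − 72,088,187.00| = HKD 1,226,573.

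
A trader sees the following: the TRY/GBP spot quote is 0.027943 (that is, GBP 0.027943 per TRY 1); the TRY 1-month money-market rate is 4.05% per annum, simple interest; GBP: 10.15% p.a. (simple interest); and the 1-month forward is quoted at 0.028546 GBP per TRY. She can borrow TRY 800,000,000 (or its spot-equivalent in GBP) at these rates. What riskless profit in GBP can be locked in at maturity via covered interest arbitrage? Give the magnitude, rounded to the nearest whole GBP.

T = 1/12 years.
Invest the TRY and cover forward: 800,000,000 × 1.003375 × 0.028546 = GBP 22,913,874.20.
Convert at spot and invest in GBP: 800,000,000 × 0.027943 × 1.0084583333 = GBP 22,543,480.97.
The quoted forward overvalues TRY, so borrow GBP, buy TRY at spot, deposit the TRY at 4.05%, and sell the proceeds forward at 0.028546.
The gap between the two covered legs is GBP 370,393.

GBP 370,393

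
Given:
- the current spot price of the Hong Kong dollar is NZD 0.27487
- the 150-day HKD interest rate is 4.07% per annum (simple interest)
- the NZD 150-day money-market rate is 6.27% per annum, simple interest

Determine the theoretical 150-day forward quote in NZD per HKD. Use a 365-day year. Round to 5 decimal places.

0.27731

T = 150/365 years.
NZD accumulates by 1 + 0.0627×150/365 = 1.0257671.
HKD accumulates by 1 + 0.0407×150/365 = 1.016726.
CIP: F = S · (grow NZD)/(grow HKD) = 0.27487 × 1.0257671/1.016726 = 0.2773142 NZD per HKD.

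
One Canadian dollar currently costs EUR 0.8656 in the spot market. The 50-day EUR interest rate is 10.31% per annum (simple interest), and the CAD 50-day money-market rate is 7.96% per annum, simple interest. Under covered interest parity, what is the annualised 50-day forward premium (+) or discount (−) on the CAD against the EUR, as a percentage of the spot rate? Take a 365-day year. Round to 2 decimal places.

+2.32%

T = 50/365 years.
No-arbitrage forward: 0.8656 × 1.0141233 / 1.0109041 = 0.8683565 EUR/CAD.
(F − S)/S ÷ T = (0.8683565 − 0.8656)/0.8656/(50/365) = 0.023247 → 2.32%.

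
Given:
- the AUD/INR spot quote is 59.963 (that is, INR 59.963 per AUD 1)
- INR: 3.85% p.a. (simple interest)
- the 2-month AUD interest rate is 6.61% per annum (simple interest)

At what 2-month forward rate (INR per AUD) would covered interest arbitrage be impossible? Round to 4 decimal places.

59.6902

T = 2/12 years.
INR growth factor: 1 + 0.0385×2/12 = 1.00641667.
AUD accumulates by 1 + 0.0661×2/12 = 1.01101667.
CIP: F = S · (grow INR)/(grow AUD) = 59.963 × 1.00641667/1.01101667 = 59.690176 INR per AUD.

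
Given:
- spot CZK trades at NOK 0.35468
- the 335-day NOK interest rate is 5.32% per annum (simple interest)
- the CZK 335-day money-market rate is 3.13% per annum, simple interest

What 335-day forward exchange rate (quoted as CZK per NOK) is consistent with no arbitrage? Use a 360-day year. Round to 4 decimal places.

2.7647

T = 335/360 years.
Growth of 1 NOK over T: 1 + 0.0532×335/360 = 1.0495056.
CZK growth factor: 1 + 0.0313×335/360 = 1.0291264.
So F = 0.35468 × 1.0495056 / 1.0291264 = 0.3617035 (NOK/CZK).
Quoted the other way: 1/0.3617035 = 2.7647 CZK per NOK.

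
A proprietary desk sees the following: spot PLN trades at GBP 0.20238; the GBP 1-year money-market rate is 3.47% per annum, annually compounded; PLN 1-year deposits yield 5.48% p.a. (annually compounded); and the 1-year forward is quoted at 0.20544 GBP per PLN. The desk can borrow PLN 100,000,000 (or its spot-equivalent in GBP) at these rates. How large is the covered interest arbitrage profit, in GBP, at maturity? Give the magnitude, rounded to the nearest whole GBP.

T = 1 year.
Keep in PLN, deliver into the forward: 100,000,000·1.054800·0.20544 = GBP 21,669,811.20.
Swap to GBP now, deposit: 100,000,000·0.20238·1.034700 = GBP 20,940,258.60.
The quoted forward overvalues PLN, so borrow GBP, buy PLN at spot, deposit the PLN at 5.48%, and sell the proceeds forward at 0.20544.
Arbitrage profit = |21,669,811.20 − 20,940,258.60| = GBP 729,553.

GBP 729,553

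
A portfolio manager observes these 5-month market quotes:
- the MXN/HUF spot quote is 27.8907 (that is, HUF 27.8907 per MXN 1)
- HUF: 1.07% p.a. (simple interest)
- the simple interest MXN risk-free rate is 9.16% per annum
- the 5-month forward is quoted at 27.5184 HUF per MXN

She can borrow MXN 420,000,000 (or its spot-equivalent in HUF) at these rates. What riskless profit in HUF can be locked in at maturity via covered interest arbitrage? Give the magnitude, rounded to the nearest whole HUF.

T = 5/12 years.
Route A — deposit MXN, sell forward: 420,000,000 × 1.038166666667 × 27.5184 = HUF 11,998,847,952.00.
Route B — convert at spot, deposit HUF: 420,000,000 × 27.8907 × 1.004458333333 = HUF 11,766,319,335.75.
The quoted forward overvalues MXN, so borrow HUF, buy MXN at spot, deposit the MXN at 9.16%, and sell the proceeds forward at 27.5184.
Profit = 11,998,847,952.00 − 11,766,319,335.75 = HUF 232,528,616.

HUF 232,528,616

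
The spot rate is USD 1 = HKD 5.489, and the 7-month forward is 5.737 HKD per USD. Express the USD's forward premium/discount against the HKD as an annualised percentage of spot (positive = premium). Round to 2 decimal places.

T = 7/12 years.
Period premium: (5.737 − 5.489)/5.489 = 0.0451813.
Per annum: 0.0451813 / (7/12) = 0.077454 = 7.75%.

+7.75%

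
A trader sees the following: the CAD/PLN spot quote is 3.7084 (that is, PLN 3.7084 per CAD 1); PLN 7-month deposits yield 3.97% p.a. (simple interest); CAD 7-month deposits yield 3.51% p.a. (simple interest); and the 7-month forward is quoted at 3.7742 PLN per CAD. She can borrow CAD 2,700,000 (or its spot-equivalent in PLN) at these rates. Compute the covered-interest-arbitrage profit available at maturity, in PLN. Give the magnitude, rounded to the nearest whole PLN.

PLN 154,430

T = 7/12 years.
Invest the CAD and cover forward: 2,700,000 × 1.020475 × 3.7742 = PLN 10,398,987.21.
Convert at spot and invest in PLN: 2,700,000 × 3.7084 × 1.0231583333 = PLN 10,244,556.98.
The quoted forward overvalues CAD, so borrow PLN, buy CAD at spot, deposit the CAD at 3.51%, and sell the proceeds forward at 3.7742.
The gap between the two covered legs is PLN 154,430.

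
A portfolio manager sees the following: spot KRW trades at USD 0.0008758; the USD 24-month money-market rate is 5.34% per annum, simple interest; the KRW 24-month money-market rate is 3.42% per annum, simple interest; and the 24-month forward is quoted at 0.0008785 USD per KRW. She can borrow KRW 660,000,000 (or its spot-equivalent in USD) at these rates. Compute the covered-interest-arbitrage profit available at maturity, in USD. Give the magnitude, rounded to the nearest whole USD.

USD 20,292

T = 2 years.
Route A — deposit KRW, sell forward: 660,000,000 × 1.068400 × 0.0008785 = USD 619,469.00.
Route B — convert at spot, deposit USD: 660,000,000 × 0.0008758 × 1.106800 = USD 639,761.39.
The quoted forward undervalues KRW, so borrow KRW, convert to USD at spot, deposit the USD at 5.34%, and buy KRW forward at 0.0008785 to cover the loan.
The gap between the two covered legs is USD 20,292.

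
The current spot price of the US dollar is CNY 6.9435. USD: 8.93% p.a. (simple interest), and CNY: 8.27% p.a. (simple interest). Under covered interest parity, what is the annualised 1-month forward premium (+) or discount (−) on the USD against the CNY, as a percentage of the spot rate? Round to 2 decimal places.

T = 1/12 years.
No-arbitrage forward: 6.9435 × 1.0068917 / 1.0074417 = 6.9397093 CNY/USD.
(F − S)/S ÷ T = (6.9397093 − 6.9435)/6.9435/(1/12) = -0.006551 → -0.66%.

-0.66%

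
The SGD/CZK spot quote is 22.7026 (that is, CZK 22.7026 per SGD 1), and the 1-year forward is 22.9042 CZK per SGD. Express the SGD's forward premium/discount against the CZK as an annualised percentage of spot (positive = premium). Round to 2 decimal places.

T = 1 year.
Period premium: (22.9042 − 22.7026)/22.7026 = 0.0088800.
Per annum: 0.0088800 / 1 = 0.008880 = 0.89%.

+0.89%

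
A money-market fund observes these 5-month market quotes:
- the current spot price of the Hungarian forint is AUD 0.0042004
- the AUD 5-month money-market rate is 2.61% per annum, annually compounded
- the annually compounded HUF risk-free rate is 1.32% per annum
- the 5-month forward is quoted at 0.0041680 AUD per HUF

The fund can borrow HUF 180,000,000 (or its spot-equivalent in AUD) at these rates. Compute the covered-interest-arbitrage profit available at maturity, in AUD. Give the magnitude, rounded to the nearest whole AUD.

AUD 9,882

T = 5/12 years.
Route A — deposit HUF, sell forward: 180,000,000 × 1.00547897 × 0.0041680 = AUD 754,350.54.
Route B — convert at spot, deposit AUD: 180,000,000 × 0.0042004 × 1.01079334 = AUD 764,232.54.
The quoted forward undervalues HUF, so borrow HUF, convert to AUD at spot, deposit the AUD at 2.61%, and buy HUF forward at 0.0041680 to cover the loan.
The gap between the two covered legs is AUD 9,882.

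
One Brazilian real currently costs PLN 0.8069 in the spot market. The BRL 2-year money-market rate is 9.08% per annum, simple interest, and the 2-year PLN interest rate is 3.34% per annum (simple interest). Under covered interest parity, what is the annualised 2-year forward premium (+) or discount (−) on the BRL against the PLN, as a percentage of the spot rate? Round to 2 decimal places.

-4.86%

T = 2 years.
CIP forward (PLN per BRL) = 0.8069 × 1.066800/1.181600 = 0.7285045.
(F − S)/S ÷ T = (0.7285045 − 0.8069)/0.8069/2 = -0.048578 → -4.86%.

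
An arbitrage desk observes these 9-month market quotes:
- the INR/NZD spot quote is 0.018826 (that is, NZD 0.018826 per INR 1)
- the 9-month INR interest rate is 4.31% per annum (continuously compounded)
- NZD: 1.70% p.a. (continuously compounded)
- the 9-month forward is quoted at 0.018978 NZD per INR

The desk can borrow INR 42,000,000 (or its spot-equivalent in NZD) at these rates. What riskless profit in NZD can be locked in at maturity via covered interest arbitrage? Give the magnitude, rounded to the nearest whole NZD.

NZD 22,425

T = 9/12 years.
Route A — deposit INR, sell forward: 42,000,000 × 1.03285313 × 0.018978 = NZD 823,262.44.
Route B — convert at spot, deposit NZD: 42,000,000 × 0.018826 × 1.01283163 = NZD 800,837.87.
The quoted forward overvalues INR, so borrow NZD, buy INR at spot, deposit the INR at 4.31%, and sell the proceeds forward at 0.018978.
Profit = 823,262.44 − 800,837.87 = NZD 22,425.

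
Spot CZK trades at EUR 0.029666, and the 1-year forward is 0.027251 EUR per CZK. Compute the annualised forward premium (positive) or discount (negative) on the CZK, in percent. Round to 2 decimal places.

-8.14%

T = 1 year.
Period premium: (0.027251 − 0.029666)/0.029666 = -0.0814063.
×(1/T) gives -8.14% p.a.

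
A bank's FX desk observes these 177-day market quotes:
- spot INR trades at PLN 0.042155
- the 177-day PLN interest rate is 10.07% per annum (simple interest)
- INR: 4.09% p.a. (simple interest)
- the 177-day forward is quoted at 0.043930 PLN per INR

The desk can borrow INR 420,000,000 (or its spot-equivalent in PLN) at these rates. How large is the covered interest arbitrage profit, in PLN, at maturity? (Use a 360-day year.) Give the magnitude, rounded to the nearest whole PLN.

T = 177/360 years.
Invest the INR and cover forward: 420,000,000 × 1.0201091667 × 0.043930 = PLN 18,821,626.19.
Convert at spot and invest in PLN: 420,000,000 × 0.042155 × 1.0495108333 = PLN 18,581,694.25.
The quoted forward overvalues INR, so borrow PLN, buy INR at spot, deposit the INR at 4.09%, and sell the proceeds forward at 0.043930.
Arbitrage profit = |18,821,626.19 − 18,581,694.25| = PLN 239,932.

PLN 239,932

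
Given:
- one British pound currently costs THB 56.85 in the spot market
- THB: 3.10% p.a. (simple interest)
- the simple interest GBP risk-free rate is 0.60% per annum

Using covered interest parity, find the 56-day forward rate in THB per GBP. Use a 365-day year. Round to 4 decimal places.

57.0679

T = 56/365 years.
THB growth factor: 1 + 0.0310×56/365 = 1.00475616.
GBP growth factor: 1 + 0.0060×56/365 = 1.00092055.
Forward (THB per GBP) = 56.85 × 1.00475616 / 1.00092055 = 57.067854.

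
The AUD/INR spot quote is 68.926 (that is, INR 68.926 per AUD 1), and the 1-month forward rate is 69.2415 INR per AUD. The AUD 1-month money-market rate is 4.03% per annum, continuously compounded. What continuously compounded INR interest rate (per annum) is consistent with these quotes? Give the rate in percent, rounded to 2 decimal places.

T = 1/12 years.
F/S = 69.2415/68.926 = 1.0045774 = (growth of INR) / (growth of AUD).
AUD growth factor: e^(0.0403×1/12) = 1.003364.
So the INR growth factor = 1.0079568.
Take logs: ln 1.0079568 / (1/12) = 0.095104, so 9.51%.

9.51%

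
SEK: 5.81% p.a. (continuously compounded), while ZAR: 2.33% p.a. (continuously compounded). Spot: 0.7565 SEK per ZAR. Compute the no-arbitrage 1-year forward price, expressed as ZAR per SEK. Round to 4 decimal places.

1.2767

T = 1 year.
SEK growth factor: e^(0.0581×1) = 1.059821.
ZAR growth factor: e^(0.0233×1) = 1.0235736.
CIP: F = S · (grow SEK)/(grow ZAR) = 0.7565 × 1.059821/1.0235736 = 0.7832896 SEK per ZAR.
Invert for ZAR per SEK: 1 / 0.7832896 = 1.2767.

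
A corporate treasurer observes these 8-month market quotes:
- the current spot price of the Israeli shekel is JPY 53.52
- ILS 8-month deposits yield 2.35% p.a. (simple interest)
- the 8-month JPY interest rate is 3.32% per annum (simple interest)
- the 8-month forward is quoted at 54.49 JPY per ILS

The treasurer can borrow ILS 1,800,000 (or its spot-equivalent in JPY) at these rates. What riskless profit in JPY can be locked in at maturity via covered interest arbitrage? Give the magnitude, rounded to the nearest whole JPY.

T = 8/12 years.
Route A — deposit ILS, sell forward: 1,800,000 × 1.0156666667 × 54.49 = JPY 99,618,618.00.
Route B — convert at spot, deposit JPY: 1,800,000 × 53.52 × 1.0221333333 = JPY 98,468,236.80.
The quoted forward overvalues ILS, so borrow JPY, buy ILS at spot, deposit the ILS at 2.35%, and sell the proceeds forward at 54.49.
Profit = 99,618,618.00 − 98,468,236.80 = JPY 1,150,381.

JPY 1,150,381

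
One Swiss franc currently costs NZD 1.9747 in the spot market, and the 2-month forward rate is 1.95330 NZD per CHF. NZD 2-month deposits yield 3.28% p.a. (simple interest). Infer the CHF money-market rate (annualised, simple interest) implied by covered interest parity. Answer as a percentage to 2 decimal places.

9.89%

T = 2/12 years.
F/S = 1.9533/1.9747 = 0.9891629 = (growth of NZD) / (growth of CHF).
The NZD side grows by 1 + 0.0328×2/12 = 1.0054667.
So the CHF growth factor = 1.0164824.
r = (1.0164824 − 1)/(2/12) = 0.098894 → 9.89%.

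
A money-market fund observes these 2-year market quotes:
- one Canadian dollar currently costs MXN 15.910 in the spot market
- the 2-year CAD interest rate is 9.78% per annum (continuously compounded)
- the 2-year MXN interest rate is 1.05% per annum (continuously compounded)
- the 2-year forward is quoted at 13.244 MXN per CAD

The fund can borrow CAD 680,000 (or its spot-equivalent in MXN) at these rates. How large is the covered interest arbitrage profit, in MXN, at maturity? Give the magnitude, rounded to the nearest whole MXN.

MXN 96,835

T = 2 years.
Invest the CAD and cover forward: 680,000 × 1.2160403919 × 13.244 = MXN 10,951,562.49.
Convert at spot and invest in MXN: 680,000 × 15.910 × 1.0212220516 = MXN 11,048,397.13.
The quoted forward undervalues CAD, so borrow CAD, convert to MXN at spot, deposit the MXN at 1.05%, and buy CAD forward at 13.244 to cover the loan.
Arbitrage profit = |10,951,562.49 − 11,048,397.13| = MXN 96,835.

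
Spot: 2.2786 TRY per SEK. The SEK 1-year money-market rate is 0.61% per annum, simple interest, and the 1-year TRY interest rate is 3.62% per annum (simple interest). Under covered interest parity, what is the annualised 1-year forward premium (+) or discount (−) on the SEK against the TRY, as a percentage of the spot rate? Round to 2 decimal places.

T = 1 year.
No-arbitrage forward: 2.2786 × 1.036200 / 1.006100 = 2.3467700 TRY/SEK.
(F − S)/S ÷ T = (2.3467700 − 2.2786)/2.2786/1 = 0.029917 → 2.99%.

+2.99%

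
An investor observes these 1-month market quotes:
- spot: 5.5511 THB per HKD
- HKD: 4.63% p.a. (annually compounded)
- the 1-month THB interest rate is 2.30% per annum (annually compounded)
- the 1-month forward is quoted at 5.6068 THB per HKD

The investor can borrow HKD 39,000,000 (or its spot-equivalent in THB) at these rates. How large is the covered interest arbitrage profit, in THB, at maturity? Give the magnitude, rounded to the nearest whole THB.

T = 1/12 years.
Invest the HKD and cover forward: 39,000,000 × 1.00377879934 × 5.6068 = THB 219,491,491.91.
Convert at spot and invest in THB: 39,000,000 × 5.5511 × 1.00189675381 = THB 216,903,533.73.
The quoted forward overvalues HKD, so borrow THB, buy HKD at spot, deposit the HKD at 4.63%, and sell the proceeds forward at 5.6068.
Profit = 219,491,491.91 − 216,903,533.73 = THB 2,587,958.

THB 2,587,958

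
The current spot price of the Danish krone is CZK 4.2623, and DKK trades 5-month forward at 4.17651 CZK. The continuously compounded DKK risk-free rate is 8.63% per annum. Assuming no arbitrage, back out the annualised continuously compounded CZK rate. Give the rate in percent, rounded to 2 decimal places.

T = 5/12 years.
F/S = 4.17651/4.2623 = 0.9798724 = (growth of CZK) / (growth of DKK).
The DKK side grows by e^(0.0863×5/12) = 1.0366127.
Hence g_CZK = 1.0157482.
Take logs: ln 1.0157482 / (5/12) = 0.037501, so 3.75%.

3.75%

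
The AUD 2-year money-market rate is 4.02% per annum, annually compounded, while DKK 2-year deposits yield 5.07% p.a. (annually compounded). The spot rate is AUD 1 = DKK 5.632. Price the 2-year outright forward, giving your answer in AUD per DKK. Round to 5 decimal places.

0.17403

T = 2 years.
Growth of 1 DKK over T: (1 + 0.0507)^2 = 1.1039705.
AUD accumulates by (1 + 0.0402)^2 = 1.082016.
CIP: F = S · (grow DKK)/(grow AUD) = 5.632 × 1.1039705/1.082016 = 5.746275 DKK per AUD.
Invert for AUD per DKK: 1 / 5.746275 = 0.17403.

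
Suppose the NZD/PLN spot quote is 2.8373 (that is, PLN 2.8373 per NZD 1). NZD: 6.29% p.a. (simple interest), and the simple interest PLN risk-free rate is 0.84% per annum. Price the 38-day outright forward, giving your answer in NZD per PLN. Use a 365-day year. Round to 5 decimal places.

T = 38/365 years.
PLN growth factor: 1 + 0.0084×38/365 = 1.0008745.
NZD accumulates by 1 + 0.0629×38/365 = 1.0065485.
Forward (PLN per NZD) = 2.8373 × 1.0008745 / 1.0065485 = 2.821306.
Quoted the other way: 1/2.821306 = 0.35445 NZD per PLN.

0.35445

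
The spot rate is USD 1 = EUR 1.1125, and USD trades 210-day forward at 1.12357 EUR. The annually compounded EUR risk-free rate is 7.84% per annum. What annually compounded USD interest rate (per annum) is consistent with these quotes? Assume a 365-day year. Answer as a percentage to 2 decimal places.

T = 210/365 years.
By CIP, F/S equals the EUR-to-USD growth ratio: 1.12357/1.1125 = 1.0099506.
EUR growth factor: (1 + 0.0784)^(210/365) = 1.0443827.
Hence g_USD = 1.0340929.
Annualise: 1.0340929^(365/210) − 1 = 0.060000 = 6.00%.

6.00%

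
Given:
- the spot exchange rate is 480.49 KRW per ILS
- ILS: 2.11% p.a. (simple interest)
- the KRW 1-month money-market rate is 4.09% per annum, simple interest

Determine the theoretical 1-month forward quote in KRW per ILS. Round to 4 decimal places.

T = 1/12 years.
Growth of 1 KRW over T: 1 + 0.0409×1/12 = 1.003408333.
ILS accumulates by 1 + 0.0211×1/12 = 1.001758333.
So F = 480.49 × 1.003408333 / 1.001758333 = 481.281417 (KRW/ILS).

481.2814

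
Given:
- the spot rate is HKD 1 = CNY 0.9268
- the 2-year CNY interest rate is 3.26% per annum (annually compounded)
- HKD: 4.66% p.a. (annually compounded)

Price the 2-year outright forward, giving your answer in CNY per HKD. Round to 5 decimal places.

T = 2 years.
CNY accumulates by (1 + 0.0326)^2 = 1.0662628.
HKD accumulates by (1 + 0.0466)^2 = 1.0953716.
So F = 0.9268 × 1.0662628 / 1.0953716 = 0.9021709 (CNY/HKD).

0.90217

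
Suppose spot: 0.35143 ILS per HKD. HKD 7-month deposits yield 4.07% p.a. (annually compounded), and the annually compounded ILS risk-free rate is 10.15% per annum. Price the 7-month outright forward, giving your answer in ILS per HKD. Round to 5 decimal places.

0.36326

T = 7/12 years.
ILS accumulates by (1 + 0.1015)^(7/12) = 1.0580129.
Growth of 1 HKD over T: (1 + 0.0407)^(7/12) = 1.0235441.
CIP: F = S · (grow ILS)/(grow HKD) = 0.35143 × 1.0580129/1.0235441 = 0.3632647 ILS per HKD.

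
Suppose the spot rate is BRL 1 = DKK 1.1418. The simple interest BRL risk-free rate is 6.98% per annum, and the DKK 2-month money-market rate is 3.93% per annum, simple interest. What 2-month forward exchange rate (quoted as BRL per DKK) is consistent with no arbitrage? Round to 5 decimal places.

0.88023

T = 2/12 years.
Growth of 1 DKK over T: 1 + 0.0393×2/12 = 1.006550.
Growth of 1 BRL over T: 1 + 0.0698×2/12 = 1.0116333.
So F = 1.1418 × 1.006550 / 1.0116333 = 1.136063 (DKK/BRL).
Invert for BRL per DKK: 1 / 1.136063 = 0.88023.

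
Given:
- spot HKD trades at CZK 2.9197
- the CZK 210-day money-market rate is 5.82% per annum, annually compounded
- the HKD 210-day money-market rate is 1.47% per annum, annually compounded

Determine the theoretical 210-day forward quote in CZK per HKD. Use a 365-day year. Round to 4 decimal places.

T = 210/365 years.
CZK growth factor: (1 + 0.0582)^(210/365) = 1.0330822.
HKD accumulates by (1 + 0.0147)^(210/365) = 1.0084313.
CIP: F = S · (grow CZK)/(grow HKD) = 2.9197 × 1.0330822/1.0084313 = 2.991071 CZK per HKD.

2.9911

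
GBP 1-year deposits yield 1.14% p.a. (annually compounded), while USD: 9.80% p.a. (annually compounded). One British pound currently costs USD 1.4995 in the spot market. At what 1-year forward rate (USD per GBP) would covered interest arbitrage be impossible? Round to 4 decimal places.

T = 1 year.
Growth of 1 USD over T: (1 + 0.0980)^1 = 1.098000.
GBP accumulates by (1 + 0.0114)^1 = 1.011400.
So F = 1.4995 × 1.098000 / 1.011400 = 1.627893 (USD/GBP).

1.6279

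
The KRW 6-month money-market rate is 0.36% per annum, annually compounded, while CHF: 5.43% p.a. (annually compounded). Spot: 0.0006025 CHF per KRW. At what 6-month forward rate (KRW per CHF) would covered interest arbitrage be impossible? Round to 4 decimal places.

T = 6/12 years.
CHF accumulates by (1 + 0.0543)^(6/12) = 1.026791118.
KRW growth factor: (1 + 0.0036)^(6/12) = 1.0017983829.
So F = 0.0006025 × 1.026791118 / 1.0017983829 = 0.0006175310912 (CHF/KRW).
Quoted the other way: 1/0.0006175310912 = 1619.3517 KRW per CHF.

1619.3517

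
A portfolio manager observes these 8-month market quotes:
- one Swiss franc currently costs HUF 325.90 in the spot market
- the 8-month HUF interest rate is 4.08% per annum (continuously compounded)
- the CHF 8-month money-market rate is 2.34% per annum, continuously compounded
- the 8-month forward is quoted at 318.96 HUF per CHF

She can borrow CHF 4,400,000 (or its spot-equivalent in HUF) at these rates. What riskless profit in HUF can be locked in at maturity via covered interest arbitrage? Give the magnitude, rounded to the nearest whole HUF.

HUF 48,009,930

T = 8/12 years.
Keep in CHF, deliver into the forward: 4,400,000·1.015722315211·318.96 = HUF 1,425,489,074.50.
Swap to HUF now, deposit: 4,400,000·325.90·1.027573296873 = HUF 1,473,499,004.78.
The quoted forward undervalues CHF, so borrow CHF, convert to HUF at spot, deposit the HUF at 4.08%, and buy CHF forward at 318.96 to cover the loan.
Profit = 1,473,499,004.78 − 1,425,489,074.50 = HUF 48,009,930.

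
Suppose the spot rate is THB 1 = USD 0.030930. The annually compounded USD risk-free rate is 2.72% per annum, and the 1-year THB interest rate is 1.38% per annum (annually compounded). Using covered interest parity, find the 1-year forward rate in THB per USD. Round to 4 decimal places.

31.9093

T = 1 year.
USD accumulates by (1 + 0.0272)^1 = 1.027200.
THB growth factor: (1 + 0.0138)^1 = 1.013800.
So F = 0.03093 × 1.027200 / 1.013800 = 0.031338820 (USD/THB).
Quoted the other way: 1/0.031338820 = 31.9093 THB per USD.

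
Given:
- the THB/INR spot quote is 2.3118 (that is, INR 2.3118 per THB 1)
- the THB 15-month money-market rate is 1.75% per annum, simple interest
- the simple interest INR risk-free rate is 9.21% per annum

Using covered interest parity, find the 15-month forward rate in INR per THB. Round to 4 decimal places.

2.5228

T = 15/12 years.
INR growth factor: 1 + 0.0921×15/12 = 1.115125.
THB growth factor: 1 + 0.0175×15/12 = 1.021875.
CIP: F = S · (grow INR)/(grow THB) = 2.3118 × 1.115125/1.021875 = 2.522761 INR per THB.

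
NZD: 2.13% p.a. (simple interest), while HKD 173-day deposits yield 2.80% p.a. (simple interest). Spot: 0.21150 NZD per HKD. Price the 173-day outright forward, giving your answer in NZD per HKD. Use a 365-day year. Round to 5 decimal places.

0.21084

T = 173/365 years.
NZD growth factor: 1 + 0.0213×173/365 = 1.0100956.
HKD accumulates by 1 + 0.0280×173/365 = 1.0132712.
So F = 0.2115 × 1.0100956 / 1.0132712 = 0.2108372 (NZD/HKD).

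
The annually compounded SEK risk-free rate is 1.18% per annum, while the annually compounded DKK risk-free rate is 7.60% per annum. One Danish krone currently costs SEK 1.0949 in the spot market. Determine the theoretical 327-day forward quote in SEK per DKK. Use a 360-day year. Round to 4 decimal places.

1.0354

T = 327/360 years.
Growth of 1 SEK over T: (1 + 0.0118)^(327/360) = 1.0107126.
Growth of 1 DKK over T: (1 + 0.0760)^(327/360) = 1.0687993.
Forward (SEK per DKK) = 1.0949 × 1.0107126 / 1.0687993 = 1.035395.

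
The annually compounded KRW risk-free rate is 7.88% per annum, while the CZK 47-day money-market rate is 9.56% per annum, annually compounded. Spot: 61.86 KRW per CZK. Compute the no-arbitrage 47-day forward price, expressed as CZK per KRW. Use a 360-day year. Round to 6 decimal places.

0.016198

T = 47/360 years.
Growth of 1 KRW over T: (1 + 0.0788)^(47/360) = 1.0099517.
CZK growth factor: (1 + 0.0956)^(47/360) = 1.0119913.
CIP: F = S · (grow KRW)/(grow CZK) = 61.86 × 1.0099517/1.0119913 = 61.73533 KRW per CZK.
Quoted the other way: 1/61.73533 = 0.016198 CZK per KRW.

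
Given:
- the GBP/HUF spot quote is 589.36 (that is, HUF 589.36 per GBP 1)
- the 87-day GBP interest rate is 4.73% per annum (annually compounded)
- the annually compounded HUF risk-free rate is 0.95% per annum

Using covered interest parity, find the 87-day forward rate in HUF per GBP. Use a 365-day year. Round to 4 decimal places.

T = 87/365 years.
HUF accumulates by (1 + 0.0095)^(87/365) = 1.002256237.
Growth of 1 GBP over T: (1 + 0.0473)^(87/365) = 1.011076628.
So F = 589.36 × 1.002256237 / 1.011076628 = 584.218564 (HUF/GBP).

584.2186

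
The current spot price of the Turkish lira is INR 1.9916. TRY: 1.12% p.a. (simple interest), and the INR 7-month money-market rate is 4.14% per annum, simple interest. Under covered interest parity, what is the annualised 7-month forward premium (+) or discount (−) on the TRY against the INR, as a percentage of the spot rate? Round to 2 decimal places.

+3.00%

T = 7/12 years.
CIP forward (INR per TRY) = 1.9916 × 1.024150/1.0065333 = 2.0264577.
(F − S)/S ÷ T = (2.0264577 − 1.9916)/1.9916/(7/12) = 0.030004 → 3.00%.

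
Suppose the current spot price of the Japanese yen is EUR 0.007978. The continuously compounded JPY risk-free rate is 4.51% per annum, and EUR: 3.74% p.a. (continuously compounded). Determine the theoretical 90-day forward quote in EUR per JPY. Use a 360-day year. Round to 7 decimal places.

T = 90/360 years.
Growth of 1 EUR over T: e^(0.0374×90/360) = 1.0093938.
JPY growth factor: e^(0.0451×90/360) = 1.0113388.
CIP: F = S · (grow EUR)/(grow JPY) = 0.007978 × 1.0093938/1.0113388 = 0.007962657 EUR per JPY.

0.0079627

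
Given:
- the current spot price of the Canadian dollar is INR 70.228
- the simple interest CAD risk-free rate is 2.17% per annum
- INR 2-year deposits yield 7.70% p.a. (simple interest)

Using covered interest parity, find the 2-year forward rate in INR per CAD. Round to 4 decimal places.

T = 2 years.
INR growth factor: 1 + 0.0770×2 = 1.154000.
CAD growth factor: 1 + 0.0217×2 = 1.043400.
CIP: F = S · (grow INR)/(grow CAD) = 70.228 × 1.154000/1.043400 = 77.672141 INR per CAD.

77.6721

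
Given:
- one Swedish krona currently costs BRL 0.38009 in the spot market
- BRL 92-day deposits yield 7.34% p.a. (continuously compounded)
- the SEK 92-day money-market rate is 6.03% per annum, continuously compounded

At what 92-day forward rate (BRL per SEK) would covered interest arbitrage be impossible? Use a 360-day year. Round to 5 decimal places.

T = 92/360 years.
BRL growth factor: e^(0.0734×92/360) = 1.0189348.
SEK accumulates by e^(0.0603×92/360) = 1.0155293.
CIP: F = S · (grow BRL)/(grow SEK) = 0.38009 × 1.0189348/1.0155293 = 0.3813646 BRL per SEK.

0.38136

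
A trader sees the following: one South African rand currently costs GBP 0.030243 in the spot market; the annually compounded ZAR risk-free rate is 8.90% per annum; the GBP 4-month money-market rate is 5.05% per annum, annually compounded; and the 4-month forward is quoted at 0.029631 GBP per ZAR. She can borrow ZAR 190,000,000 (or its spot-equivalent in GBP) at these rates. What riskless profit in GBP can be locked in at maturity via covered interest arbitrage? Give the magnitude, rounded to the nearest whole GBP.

GBP 49,127

T = 4/12 years.
Invest the ZAR and cover forward: 190,000,000 × 1.028827648 × 0.029631 = GBP 5,792,186.49.
Convert at spot and invest in GBP: 190,000,000 × 0.030243 × 1.016557664 = GBP 5,841,313.15.
The quoted forward undervalues ZAR, so borrow ZAR, convert to GBP at spot, deposit the GBP at 5.05%, and buy ZAR forward at 0.029631 to cover the loan.
The gap between the two covered legs is GBP 49,127.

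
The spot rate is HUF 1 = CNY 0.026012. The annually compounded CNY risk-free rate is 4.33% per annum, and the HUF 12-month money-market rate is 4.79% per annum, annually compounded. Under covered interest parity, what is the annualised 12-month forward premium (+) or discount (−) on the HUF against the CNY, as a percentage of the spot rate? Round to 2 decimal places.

T = 1 year.
No-arbitrage forward: 0.026012 × 1.043300 / 1.047900 = 0.025897814 CNY/HUF.
(F − S)/S ÷ T = (0.025897814 − 0.026012)/0.026012/1 = -0.004390 → -0.44%.

-0.44%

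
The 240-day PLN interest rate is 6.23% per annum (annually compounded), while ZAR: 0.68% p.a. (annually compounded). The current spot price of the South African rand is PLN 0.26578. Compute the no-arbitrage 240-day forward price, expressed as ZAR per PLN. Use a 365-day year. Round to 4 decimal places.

T = 240/365 years.
PLN accumulates by (1 + 0.0623)^(240/365) = 1.0405391.
ZAR growth factor: (1 + 0.0068)^(240/365) = 1.004466.
CIP: F = S · (grow PLN)/(grow ZAR) = 0.26578 × 1.0405391/1.004466 = 0.2753249 PLN per ZAR.
Quoted the other way: 1/0.2753249 = 3.6321 ZAR per PLN.

3.6321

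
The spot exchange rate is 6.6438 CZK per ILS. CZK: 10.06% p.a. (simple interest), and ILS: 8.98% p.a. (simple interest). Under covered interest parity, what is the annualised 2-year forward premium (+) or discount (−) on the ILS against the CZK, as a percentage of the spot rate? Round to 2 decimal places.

+0.92%

T = 2 years.
No-arbitrage forward: 6.6438 × 1.201200 / 1.179600 = 6.7654566 CZK/ILS.
(F − S)/S ÷ T = (6.7654566 − 6.6438)/6.6438/2 = 0.009156 → 0.92%.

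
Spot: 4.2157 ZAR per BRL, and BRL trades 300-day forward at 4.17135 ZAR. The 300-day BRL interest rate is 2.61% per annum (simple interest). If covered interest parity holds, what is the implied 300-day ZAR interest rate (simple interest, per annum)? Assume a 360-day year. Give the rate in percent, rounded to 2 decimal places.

1.32%

T = 300/360 years.
F/S = 4.17135/4.2157 = 0.9894798 = (growth of ZAR) / (growth of BRL).
The BRL side grows by 1 + 0.0261×300/360 = 1.021750.
Hence g_ZAR = 1.011001.
(1.011001 − 1)/T = 0.013201, i.e. 1.32%.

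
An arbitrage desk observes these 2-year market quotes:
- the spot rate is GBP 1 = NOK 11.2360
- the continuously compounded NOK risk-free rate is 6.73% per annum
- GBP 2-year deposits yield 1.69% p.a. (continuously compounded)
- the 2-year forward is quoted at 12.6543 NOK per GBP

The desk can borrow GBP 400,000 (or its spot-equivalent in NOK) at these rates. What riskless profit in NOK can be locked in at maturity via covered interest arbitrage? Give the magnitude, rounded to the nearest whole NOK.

T = 2 years.
Route A — deposit GBP, sell forward: 400,000 × 1.03437771 × 12.6543 = NOK 5,235,730.34.
Route B — convert at spot, deposit NOK: 400,000 × 11.2360 × 1.144079061 = NOK 5,141,948.93.
The quoted forward overvalues GBP, so borrow NOK, buy GBP at spot, deposit the GBP at 1.69%, and sell the proceeds forward at 12.6543.
Profit = 5,235,730.34 − 5,141,948.93 = NOK 93,781.

NOK 93,781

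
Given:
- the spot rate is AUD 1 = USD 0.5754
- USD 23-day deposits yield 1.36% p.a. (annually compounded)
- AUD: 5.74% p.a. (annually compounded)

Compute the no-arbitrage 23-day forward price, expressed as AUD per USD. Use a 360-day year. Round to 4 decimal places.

1.7426

T = 23/360 years.
USD accumulates by (1 + 0.0136)^(23/360) = 1.0008634.
Growth of 1 AUD over T: (1 + 0.0574)^(23/360) = 1.0035722.
Forward (USD per AUD) = 0.5754 × 1.0008634 / 1.0035722 = 0.5738469.
Quoted the other way: 1/0.5738469 = 1.7426 AUD per USD.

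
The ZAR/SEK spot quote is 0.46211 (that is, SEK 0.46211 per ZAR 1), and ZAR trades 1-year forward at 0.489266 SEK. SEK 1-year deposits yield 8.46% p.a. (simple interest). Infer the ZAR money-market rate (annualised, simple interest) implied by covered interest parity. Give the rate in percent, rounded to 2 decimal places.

2.44%

T = 1 year.
By CIP, F/S equals the SEK-to-ZAR growth ratio: 0.489266/0.46211 = 1.0587652.
SEK growth factor: 1 + 0.0846×1 = 1.084600.
Hence g_ZAR = 1.0244009.
(1.0244009 − 1)/T = 0.024401, i.e. 2.44%.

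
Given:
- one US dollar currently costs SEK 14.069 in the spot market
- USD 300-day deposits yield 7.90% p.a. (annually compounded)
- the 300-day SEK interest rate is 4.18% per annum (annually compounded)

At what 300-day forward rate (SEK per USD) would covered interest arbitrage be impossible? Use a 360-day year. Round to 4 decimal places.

13.6636

T = 300/360 years.
SEK growth factor: (1 + 0.0418)^(300/360) = 1.03471393.
Growth of 1 USD over T: (1 + 0.0790)^(300/360) = 1.0654127.
Forward (SEK per USD) = 14.069 × 1.03471393 / 1.0654127 = 13.663616.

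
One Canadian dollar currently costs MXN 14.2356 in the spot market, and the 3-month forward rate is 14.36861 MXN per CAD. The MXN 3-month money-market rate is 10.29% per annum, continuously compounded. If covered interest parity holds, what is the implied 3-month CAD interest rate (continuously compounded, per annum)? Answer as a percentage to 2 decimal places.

6.57%

T = 3/12 years.
F/S = 14.36861/14.2356 = 1.0093435 = (growth of MXN) / (growth of CAD).
MXN growth factor: e^(0.1029×3/12) = 1.0260587.
So the CAD growth factor = 1.0165605.
r = ln(1.0165605)/(3/12) = 0.065699 → 6.57%.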